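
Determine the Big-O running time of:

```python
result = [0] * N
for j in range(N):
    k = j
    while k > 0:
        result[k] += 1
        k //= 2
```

Time complexity: O(n log n).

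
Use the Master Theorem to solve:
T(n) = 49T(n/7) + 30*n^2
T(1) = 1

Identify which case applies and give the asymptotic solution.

a=49, b=7, f(n)=30*n^2.
log_7(49) = 2, so n^(log_b(a)) = n^2.
f(n) = Theta(n^2), so Case 2 applies.
T(n) = Theta(n^2 log n).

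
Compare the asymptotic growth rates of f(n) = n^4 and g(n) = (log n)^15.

f(n) = n^4 grows faster: any positive polynomial dominates any polylog.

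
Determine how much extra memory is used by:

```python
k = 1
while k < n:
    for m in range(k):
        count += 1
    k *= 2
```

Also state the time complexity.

Space complexity: O(1).
Only a constant amount of auxiliary storage is used; nothing grows with n.
Time complexity: O(n).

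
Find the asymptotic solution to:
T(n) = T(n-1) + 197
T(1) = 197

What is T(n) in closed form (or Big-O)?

Unrolling: T(n) = T(n-1) + 197 = T(n-2) + 2*197 = ... = T(1) + (n-1)*197 = 197 + (n-1)*197 = 197n.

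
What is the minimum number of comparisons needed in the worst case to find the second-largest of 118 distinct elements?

Lower bound: finding the max needs 118-1 comparisons. By the adversary weight-doubling argument, the max must personally win >= ceil(log_2(118)) = 7 comparisons; the 2nd-largest is among those 7 losers, needing 7-1 more comparisons. Total >= 118-1 + 7-1 = 123. A balanced knockout tournament achieves this.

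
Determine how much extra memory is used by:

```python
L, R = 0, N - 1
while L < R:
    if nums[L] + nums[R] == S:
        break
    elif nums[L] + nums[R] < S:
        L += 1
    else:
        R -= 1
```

Space complexity: O(1).
Only a constant amount of auxiliary storage is used; nothing grows with n.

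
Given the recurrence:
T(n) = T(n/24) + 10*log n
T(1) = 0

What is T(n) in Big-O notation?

Each of the log_24(n) levels adds O(log n). T(n) = O(log^2 n).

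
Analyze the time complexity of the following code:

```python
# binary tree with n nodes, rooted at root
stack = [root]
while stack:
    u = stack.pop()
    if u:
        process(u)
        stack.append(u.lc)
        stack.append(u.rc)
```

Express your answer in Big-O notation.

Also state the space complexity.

Time complexity: O(n).
Space complexity: O(n).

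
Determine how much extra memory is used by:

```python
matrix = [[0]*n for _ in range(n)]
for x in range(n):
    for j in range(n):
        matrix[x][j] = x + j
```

Space complexity: O(n^2).
A 2D structure of size n x n is allocated.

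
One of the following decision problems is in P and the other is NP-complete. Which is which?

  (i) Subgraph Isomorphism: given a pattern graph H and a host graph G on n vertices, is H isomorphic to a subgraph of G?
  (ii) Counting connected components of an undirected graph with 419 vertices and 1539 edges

(i) is NP-complete: generalizes Clique and Hamiltonian Path (pattern size is part of the input).
(ii) is P: BFS/DFS visits each vertex and edge once: O(V+E).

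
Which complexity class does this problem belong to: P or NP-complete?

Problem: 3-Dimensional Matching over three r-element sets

This problem is NP-complete: one of Karp's 21 NP-complete problems.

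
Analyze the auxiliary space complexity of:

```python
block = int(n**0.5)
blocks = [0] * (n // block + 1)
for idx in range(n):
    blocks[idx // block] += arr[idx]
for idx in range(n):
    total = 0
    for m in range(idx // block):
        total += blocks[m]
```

Space complexity: O(sqrt(n)).
Storage scales with sqrt(n).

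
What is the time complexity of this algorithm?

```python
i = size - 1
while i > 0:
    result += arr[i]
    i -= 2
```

Time complexity: O(n).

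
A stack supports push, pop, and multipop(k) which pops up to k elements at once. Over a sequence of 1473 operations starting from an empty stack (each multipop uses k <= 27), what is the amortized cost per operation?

Each element is pushed exactly once and popped at most once (whether by pop or as part of a multipop). So the total number of individual pops over the whole sequence is at most the number of pushes, which is at most 1473. Total work <= 2 * 1473, hence O(1) amortized per operation.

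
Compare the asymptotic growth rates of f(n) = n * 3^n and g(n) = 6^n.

g(n) = 6^n grows faster: 6^n / (n 3^n) = (6/3)^n / n -> infinity since 6/3 > 1.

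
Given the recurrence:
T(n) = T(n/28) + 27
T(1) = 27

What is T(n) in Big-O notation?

Each step divides n by 28 and adds 27. After log_28(n) steps, T(n) = O(log n).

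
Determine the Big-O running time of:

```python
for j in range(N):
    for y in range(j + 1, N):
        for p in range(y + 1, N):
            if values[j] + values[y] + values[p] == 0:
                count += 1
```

Time complexity: O(n^3).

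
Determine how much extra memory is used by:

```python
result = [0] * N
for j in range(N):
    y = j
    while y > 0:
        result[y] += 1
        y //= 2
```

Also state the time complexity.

Space complexity: O(n).
Auxiliary storage grows linearly with the input size n in the worst case.
Time complexity: O(n log n).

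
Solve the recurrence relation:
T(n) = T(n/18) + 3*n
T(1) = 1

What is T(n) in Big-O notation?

Geometric series: 3*n*(1 + 1/18 + 1/18^2 + ...) = O(n). T(n) = O(n).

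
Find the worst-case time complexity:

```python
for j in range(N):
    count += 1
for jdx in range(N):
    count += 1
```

Time complexity: O(n).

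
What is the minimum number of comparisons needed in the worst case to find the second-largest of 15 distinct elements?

Lower bound: finding the max needs 15-1 comparisons. By the adversary weight-doubling argument, the max must personally win >= ceil(log_2(15)) = 4 comparisons; the 2nd-largest is among those 4 losers, needing 4-1 more comparisons. Total >= 15-1 + 4-1 = 17. A balanced knockout tournament achieves this.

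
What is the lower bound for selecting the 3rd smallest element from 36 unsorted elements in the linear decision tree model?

Selecting the 3rd smallest of 36 elements requires Omega(n) comparisons. Every element must be compared at least once. The BFPRT algorithm achieves O(n), making this tight.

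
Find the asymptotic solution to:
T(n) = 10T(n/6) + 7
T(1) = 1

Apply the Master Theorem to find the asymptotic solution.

a=10, b=6, f(n)=7. log_6(10) = 1.285. Case 1 of Master Theorem: T(n) = O(n^1.285).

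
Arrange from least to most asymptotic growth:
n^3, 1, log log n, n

Ordered by growth rate: 1 < log log n < n < n^3.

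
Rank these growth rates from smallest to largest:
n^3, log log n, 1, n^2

Ordered by growth rate: 1 < log log n < n^2 < n^3.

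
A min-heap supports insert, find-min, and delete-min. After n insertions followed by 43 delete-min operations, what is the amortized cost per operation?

Insert takes O(log n) worst case. Delete-min takes O(log n). Over a sequence of n inserts and 43 delete-mins, total cost is O((n + 43) log n). Amortized per operation: O(log n).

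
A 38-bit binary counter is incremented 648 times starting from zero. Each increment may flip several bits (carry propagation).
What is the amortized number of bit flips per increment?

Bit i flips on every 2^i-th increment, so over 648 increments bit i flips floor(648/2^i) times. Summing over i: total flips < 2 * 648. Amortized: < 2 = O(1) per increment.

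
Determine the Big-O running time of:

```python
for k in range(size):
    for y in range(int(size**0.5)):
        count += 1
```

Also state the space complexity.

Time complexity: O(n * sqrt(n)).
Space complexity: O(1).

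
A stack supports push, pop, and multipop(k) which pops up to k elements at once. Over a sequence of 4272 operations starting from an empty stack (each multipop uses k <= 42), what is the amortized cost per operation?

Each element is pushed exactly once and popped at most once (whether by pop or as part of a multipop). So the total number of individual pops over the whole sequence is at most the number of pushes, which is at most 4272. Total work <= 2 * 4272, hence O(1) amortized per operation.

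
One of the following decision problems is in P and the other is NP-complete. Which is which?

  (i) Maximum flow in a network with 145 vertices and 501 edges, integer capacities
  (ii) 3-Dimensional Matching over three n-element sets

(i) is P: Edmonds-Karp / push-relabel run in polynomial time.
(ii) is NP-complete: one of Karp's 21 NP-complete problems.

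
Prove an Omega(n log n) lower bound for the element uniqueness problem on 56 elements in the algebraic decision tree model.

In the algebraic decision tree model, element uniqueness on 56 elements is equivalent to determining which cell of an arrangement of C(56,2) = 1540 hyperplanes x_i = x_j contains the input point. Ben-Or's theorem shows this requires Omega(n log n).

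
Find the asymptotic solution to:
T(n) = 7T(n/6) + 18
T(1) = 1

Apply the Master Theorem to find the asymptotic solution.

a=7, b=6, f(n)=18. log_6(7) = 1.086. Case 1 of Master Theorem: T(n) = O(n^1.086).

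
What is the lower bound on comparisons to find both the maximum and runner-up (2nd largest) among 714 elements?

Lower bound: finding the max needs 714-1 comparisons. By an adversary weight-doubling argument, the maximum element must personally win at least ceil(log_2(714)) = 10 comparisons in any correct algorithm. The 2nd largest is among those 10 direct losers, and distinguishing it requires 10-1 more comparisons. Total >= 714-1 + 10-1 = 722. A balanced tournament achieves this bound exactly.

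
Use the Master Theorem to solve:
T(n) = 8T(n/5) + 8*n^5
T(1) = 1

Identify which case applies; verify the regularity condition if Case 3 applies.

a=8, b=5, f(n)=8*n^5.
log_5(8) = 1.292 < 5.
f(n) = Omega(n^(1.292+epsilon)) for some epsilon > 0, so Case 3 is the candidate.
Regularity: a*f(n/b) = 8*8*(n/5)^5 = (8/3125)*8*n^5 <= c*f(n) with c = 8/3125 < 1. Satisfied.
Case 3: T(n) = Theta(n^5).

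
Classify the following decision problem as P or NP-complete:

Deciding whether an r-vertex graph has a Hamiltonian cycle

This problem is NP-complete: one of Karp's 21 NP-complete problems.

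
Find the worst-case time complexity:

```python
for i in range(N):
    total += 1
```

Time complexity: O(n).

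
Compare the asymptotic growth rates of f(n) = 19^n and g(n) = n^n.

g(n) = n^n grows faster: n^n / 19^n = (n/19)^n -> infinity once n > 19.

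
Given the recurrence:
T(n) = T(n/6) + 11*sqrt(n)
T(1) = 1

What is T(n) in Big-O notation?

Each level contributes sqrt(n/6^k). Geometric series with ratio 1/sqrt(6) < 1 sums to O(sqrt(n)).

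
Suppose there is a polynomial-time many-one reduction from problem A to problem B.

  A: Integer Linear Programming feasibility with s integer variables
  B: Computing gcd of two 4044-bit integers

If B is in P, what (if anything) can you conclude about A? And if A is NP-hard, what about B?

A poly-time reduction A <=_p B means any A-instance can be transformed to a B-instance in poly time.
If B is in P: compose the reduction with B's poly-time algorithm to solve A in poly time, so A is in P.
If A is NP-hard: every NP problem reduces to A, which reduces to B; composing reductions, every NP problem reduces to B, so B is NP-hard.
(Here in fact A is NP-complete and B is in P, so no such reduction is known -- its existence would imply P = NP; the analysis concerns only what the assumed reduction would or would not let you conclude.)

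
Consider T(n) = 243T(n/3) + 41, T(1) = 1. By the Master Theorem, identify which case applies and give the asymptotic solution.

a=243, b=3, f(n)=41.
log_3(243) = 5 > 0.
Since f(n) = O(n^0) is polynomially smaller than n^5, Case 1 applies.
T(n) = Theta(n^5).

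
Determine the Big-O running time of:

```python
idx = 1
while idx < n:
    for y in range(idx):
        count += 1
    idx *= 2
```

Time complexity: O(n).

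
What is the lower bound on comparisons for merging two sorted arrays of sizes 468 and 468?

Adversary argument: with sizes 468 and 468 (differing by at most 1), interleave the two arrays so that every consecutive pair in the output comes from different inputs. Then each of the 935 adjacent output pairs must be directly compared, or the algorithm cannot determine their relative order. So 935 comparisons are necessary; standard merge achieves this.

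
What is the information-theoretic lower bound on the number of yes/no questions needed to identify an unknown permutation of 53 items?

There are 53! = 4274883284060025564298013753389399649690343788366813724672000000000000 permutations. Each yes/no question gives at most 1 bit, so at least ceil(log_2(4274883284060025564298013753389399649690343788366813724672000000000000)) = 232 questions are needed.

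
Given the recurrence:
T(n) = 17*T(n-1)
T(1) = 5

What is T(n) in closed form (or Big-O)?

Each step multiplies by 17. T(n) = T(1)*17^(n-1) = 5*17^(n-1).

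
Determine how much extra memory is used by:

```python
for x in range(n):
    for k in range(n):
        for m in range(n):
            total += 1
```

Space complexity: O(1).
Only a constant amount of auxiliary storage is used; nothing grows with n.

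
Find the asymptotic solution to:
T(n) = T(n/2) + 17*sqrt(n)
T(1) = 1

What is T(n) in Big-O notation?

Each level contributes sqrt(n/2^k). Geometric series with ratio 1/sqrt(2) < 1 sums to O(sqrt(n)).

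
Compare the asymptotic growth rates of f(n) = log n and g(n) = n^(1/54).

g(n) = n^(1/54) grows faster: any positive power of n dominates log n.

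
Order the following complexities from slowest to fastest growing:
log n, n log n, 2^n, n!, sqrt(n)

Ordered by growth rate: log n < sqrt(n) < n log n < 2^n < n!.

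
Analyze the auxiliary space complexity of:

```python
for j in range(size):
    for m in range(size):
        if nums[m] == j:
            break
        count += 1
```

Space complexity: O(1).
Only a constant amount of auxiliary storage is used; nothing grows with n.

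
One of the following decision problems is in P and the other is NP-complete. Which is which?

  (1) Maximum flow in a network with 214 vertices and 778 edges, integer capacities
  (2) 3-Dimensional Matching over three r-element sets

(1) is P: Edmonds-Karp / push-relabel run in polynomial time.
(2) is NP-complete: one of Karp's 21 NP-complete problems.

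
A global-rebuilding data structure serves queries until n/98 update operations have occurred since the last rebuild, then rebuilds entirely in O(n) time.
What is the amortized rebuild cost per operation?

The O(n) rebuild is triggered by n/98 operations, so each contributes O(n)/(n/98) = O(98) = O(1) to the rebuild cost.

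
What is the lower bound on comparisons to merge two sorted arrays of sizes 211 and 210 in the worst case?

Adversary: with |211 - 210| <= 1 the inputs can be fully interleaved so that every adjacent pair in the merged output comes from different arrays. Then each of the 420 adjacent pairs must be directly compared, or the algorithm cannot determine their relative order. Standard merge meets this bound.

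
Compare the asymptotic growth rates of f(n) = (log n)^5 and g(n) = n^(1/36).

g(n) = n^(1/36) grows faster: any positive power of n dominates any polylog.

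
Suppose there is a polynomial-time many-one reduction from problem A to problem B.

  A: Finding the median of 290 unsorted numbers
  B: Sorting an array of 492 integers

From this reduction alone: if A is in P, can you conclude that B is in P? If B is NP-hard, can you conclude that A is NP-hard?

A poly-time reduction A <=_p B transfers tractability DOWN (B easy => A easy) and hardness UP (A hard => B hard), not the reverse.
From A in P, the reduction alone does NOT give B in P: any problem in P trivially reduces to SAT, yet SAT is not known to be in P.
From B NP-hard, the reduction alone does NOT give A NP-hard: again, easy problems reduce to hard ones.
(Here in fact A is P and B is P.)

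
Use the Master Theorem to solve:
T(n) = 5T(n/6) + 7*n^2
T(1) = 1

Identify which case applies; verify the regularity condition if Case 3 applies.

a=5, b=6, f(n)=7*n^2.
log_6(5) = 0.8982 < 2.
f(n) = Omega(n^(0.8982+epsilon)) for some epsilon > 0, so Case 3 is the candidate.
Regularity: a*f(n/b) = 5*7*(n/6)^2 = (5/36)*7*n^2 <= c*f(n) with c = 5/36 < 1. Satisfied.
Case 3: T(n) = Theta(n^2).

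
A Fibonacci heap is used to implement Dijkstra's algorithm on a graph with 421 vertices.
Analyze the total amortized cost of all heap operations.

Dijkstra performs 421 insert, 421 extract-min, and at most E decrease-key operations. With Fibonacci heap: insert O(1) amortized, extract-min O(log n) amortized, decrease-key O(1) amortized. Total with n = 421: O(n * 1 + n * log n + E * 1) = O(n log n + E).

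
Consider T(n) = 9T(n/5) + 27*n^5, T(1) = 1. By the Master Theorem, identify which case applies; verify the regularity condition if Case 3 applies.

a=9, b=5, f(n)=27*n^5.
log_5(9) = 1.365 < 5.
f(n) = Omega(n^(1.365+epsilon)) for some epsilon > 0, so Case 3 is the candidate.
Regularity: a*f(n/b) = 9*27*(n/5)^5 = (9/3125)*27*n^5 <= c*f(n) with c = 9/3125 < 1. Satisfied.
Case 3: T(n) = Theta(n^5).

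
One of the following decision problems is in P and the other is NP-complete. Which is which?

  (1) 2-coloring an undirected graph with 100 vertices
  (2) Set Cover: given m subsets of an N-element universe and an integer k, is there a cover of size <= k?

(1) is P: 2-coloring is bipartiteness testing via BFS, O(V+E).
(2) is NP-complete: one of Karp's 21 NP-complete problems (with k part of the input).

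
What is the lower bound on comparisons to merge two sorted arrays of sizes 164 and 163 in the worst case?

Adversary: with |164 - 163| <= 1 the inputs can be fully interleaved so that every adjacent pair in the merged output comes from different arrays. Then each of the 326 adjacent pairs must be directly compared, or the algorithm cannot determine their relative order. Standard merge meets this bound.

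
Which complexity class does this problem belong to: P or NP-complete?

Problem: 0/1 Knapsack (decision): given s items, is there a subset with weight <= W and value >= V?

This problem is NP-complete: reduces from Subset Sum.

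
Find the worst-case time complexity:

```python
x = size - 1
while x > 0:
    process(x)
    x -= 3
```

Time complexity: O(n).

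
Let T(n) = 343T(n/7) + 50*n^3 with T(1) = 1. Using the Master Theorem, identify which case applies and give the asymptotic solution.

a=343, b=7, f(n)=50*n^3.
log_7(343) = 3, so n^(log_b(a)) = n^3.
f(n) = Theta(n^3), so Case 2 applies.
T(n) = Theta(n^3 log n).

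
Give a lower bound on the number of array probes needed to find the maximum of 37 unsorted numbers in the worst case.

Adversary: any unprobed cell could hold a value larger than everything seen so far. If fewer than 37 cells are probed, the adversary places the max in an unprobed cell. So all 37 cells must be examined; together with 37-1 comparisons this is tight.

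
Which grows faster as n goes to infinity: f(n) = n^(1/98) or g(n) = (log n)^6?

f(n) = n^(1/98) grows faster: any positive power of n dominates any polylog.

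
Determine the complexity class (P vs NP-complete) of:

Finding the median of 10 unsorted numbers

This problem is in P: linear-time selection (median-of-medians) runs in O(n).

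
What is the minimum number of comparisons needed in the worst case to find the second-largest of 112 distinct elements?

Lower bound: finding the max needs 112-1 comparisons. By the adversary weight-doubling argument, the max must personally win >= ceil(log_2(112)) = 7 comparisons; the 2nd-largest is among those 7 losers, needing 7-1 more comparisons. Total >= 112-1 + 7-1 = 117. A balanced knockout tournament achieves this.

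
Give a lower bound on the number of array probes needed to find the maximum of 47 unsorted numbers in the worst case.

Adversary: any unprobed cell could hold a value larger than everything seen so far. If fewer than 47 cells are probed, the adversary places the max in an unprobed cell. So all 47 cells must be examined; together with 47-1 comparisons this is tight.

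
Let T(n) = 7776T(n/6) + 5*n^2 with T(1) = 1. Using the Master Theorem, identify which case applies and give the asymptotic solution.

a=7776, b=6, f(n)=5*n^2.
log_6(7776) = 5 > 2.
Since f(n) = O(n^2) is polynomially smaller than n^5, Case 1 applies.
T(n) = Theta(n^5).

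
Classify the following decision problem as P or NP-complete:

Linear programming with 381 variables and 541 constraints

This problem is in P: the ellipsoid and interior-point methods run in polynomial time.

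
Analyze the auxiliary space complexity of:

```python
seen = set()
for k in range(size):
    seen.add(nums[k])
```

Space complexity: O(n).
Auxiliary storage grows linearly with the input size n in the worst case.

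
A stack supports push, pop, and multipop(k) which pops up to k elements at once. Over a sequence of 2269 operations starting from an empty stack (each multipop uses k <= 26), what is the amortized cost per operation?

Each element is pushed exactly once and popped at most once (whether by pop or as part of a multipop). So the total number of individual pops over the whole sequence is at most the number of pushes, which is at most 2269. Total work <= 2 * 2269, hence O(1) amortized per operation.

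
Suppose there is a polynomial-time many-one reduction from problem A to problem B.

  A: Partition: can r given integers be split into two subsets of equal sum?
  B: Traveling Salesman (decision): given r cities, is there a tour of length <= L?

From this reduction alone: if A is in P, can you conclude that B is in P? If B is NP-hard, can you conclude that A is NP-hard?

A poly-time reduction A <=_p B transfers tractability DOWN (B easy => A easy) and hardness UP (A hard => B hard), not the reverse.
From A in P, the reduction alone does NOT give B in P: any problem in P trivially reduces to SAT, yet SAT is not known to be in P.
From B NP-hard, the reduction alone does NOT give A NP-hard: again, easy problems reduce to hard ones.
(Here in fact A is NP-complete and B is NP-complete.)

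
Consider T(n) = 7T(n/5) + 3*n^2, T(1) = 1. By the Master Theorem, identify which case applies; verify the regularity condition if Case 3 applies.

a=7, b=5, f(n)=3*n^2.
log_5(7) = 1.209 < 2.
f(n) = Omega(n^(1.209+epsilon)) for some epsilon > 0, so Case 3 is the candidate.
Regularity: a*f(n/b) = 7*3*(n/5)^2 = (7/25)*3*n^2 <= c*f(n) with c = 7/25 < 1. Satisfied.
Case 3: T(n) = Theta(n^2).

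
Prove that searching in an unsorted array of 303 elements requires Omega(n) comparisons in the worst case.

An adversary can always place the target in the last position checked. Until all 303 positions are examined, the target might be in any unchecked position. Therefore 303 comparisons are necessary.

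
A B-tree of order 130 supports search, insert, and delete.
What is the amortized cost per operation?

B-tree of order 130 has height O(log_130 n). Each operation traverses the tree height. Splits during insert and merges during delete are O(1) each and occur at most once per level. Total cost per operation: O(log_130 n).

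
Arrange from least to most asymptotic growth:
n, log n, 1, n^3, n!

Ordered by growth rate: 1 < log n < n < n^3 < n!.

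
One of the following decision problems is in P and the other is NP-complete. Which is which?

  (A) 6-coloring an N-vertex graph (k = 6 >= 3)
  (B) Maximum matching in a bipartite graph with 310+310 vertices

(A) is NP-complete: graph k-coloring for k>=3 is NP-complete by reduction from 3-SAT.
(B) is P: Hopcroft-Karp runs in O(E sqrt(V)).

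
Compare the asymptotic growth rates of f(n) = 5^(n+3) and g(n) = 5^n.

f(n) = 5^(n+3) and g(n) = 5^n are Theta of each other: 5^(n+3) = 5^3 * 5^n = Theta(5^n).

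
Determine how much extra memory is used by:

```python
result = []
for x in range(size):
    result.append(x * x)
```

Space complexity: O(n).
Auxiliary storage grows linearly with the input size n in the worst case.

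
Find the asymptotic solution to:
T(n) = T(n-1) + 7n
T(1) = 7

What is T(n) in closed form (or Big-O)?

Unrolling: T(n) = 7 + 7*(2 + 3 + ... + n) = 7 + 7*(n(n+1)/2 - 1) = O(n^2).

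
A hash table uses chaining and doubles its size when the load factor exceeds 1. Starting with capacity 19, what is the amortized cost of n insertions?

Rehashing occurs when load exceeds 1. Total rehash cost is geometric series summing to O(n). Each insertion itself is O(1). Amortized: O(1).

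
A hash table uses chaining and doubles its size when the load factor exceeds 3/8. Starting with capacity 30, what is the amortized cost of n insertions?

Rehashing occurs when load exceeds 3/8. Total rehash cost is geometric series summing to O(n). Each insertion itself is O(1). Amortized: O(1).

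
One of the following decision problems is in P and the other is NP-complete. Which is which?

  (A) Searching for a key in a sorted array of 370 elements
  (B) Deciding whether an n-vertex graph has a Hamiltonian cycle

(A) is P: binary search runs in O(log n).
(B) is NP-complete: one of Karp's 21 NP-complete problems.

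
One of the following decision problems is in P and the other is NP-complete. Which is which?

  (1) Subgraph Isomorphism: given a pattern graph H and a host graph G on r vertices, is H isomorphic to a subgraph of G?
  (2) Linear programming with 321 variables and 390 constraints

(1) is NP-complete: generalizes Clique and Hamiltonian Path (pattern size is part of the input).
(2) is P: the ellipsoid and interior-point methods run in polynomial time.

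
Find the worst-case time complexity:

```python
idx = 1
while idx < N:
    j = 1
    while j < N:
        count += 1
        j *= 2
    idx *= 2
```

Time complexity: O(log^2 n).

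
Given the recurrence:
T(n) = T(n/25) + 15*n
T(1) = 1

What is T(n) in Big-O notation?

Geometric series: 15*n*(1 + 1/25 + 1/25^2 + ...) = O(n). T(n) = O(n).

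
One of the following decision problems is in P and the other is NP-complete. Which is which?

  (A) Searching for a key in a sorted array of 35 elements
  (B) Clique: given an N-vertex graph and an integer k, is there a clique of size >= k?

(A) is P: binary search runs in O(log n).
(B) is NP-complete: complement of Independent Set / Vertex Cover (with k part of the input).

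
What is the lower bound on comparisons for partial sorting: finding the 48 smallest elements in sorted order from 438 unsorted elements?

Finding 48 smallest of 438 in sorted order: Omega(438) to identify the 48 smallest, plus Omega(48 log 48) to sort them. Total: Omega(n + k log k).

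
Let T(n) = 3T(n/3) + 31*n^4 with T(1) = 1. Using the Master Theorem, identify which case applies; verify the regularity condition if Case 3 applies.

a=3, b=3, f(n)=31*n^4.
log_3(3) = 1 < 4.
f(n) = Omega(n^(1+epsilon)) for some epsilon > 0, so Case 3 is the candidate.
Regularity: a*f(n/b) = 3*31*(n/3)^4 = (3/81)*31*n^4 <= c*f(n) with c = 3/81 < 1. Satisfied.
Case 3: T(n) = Theta(n^4).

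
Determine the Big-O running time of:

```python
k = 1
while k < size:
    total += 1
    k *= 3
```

Time complexity: O(log n).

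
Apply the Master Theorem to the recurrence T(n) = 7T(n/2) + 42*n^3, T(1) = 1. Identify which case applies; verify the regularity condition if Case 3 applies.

a=7, b=2, f(n)=42*n^3.
log_2(7) = 2.807 < 3.
f(n) = Omega(n^(2.807+epsilon)) for some epsilon > 0, so Case 3 is the candidate.
Regularity: a*f(n/b) = 7*42*(n/2)^3 = (7/8)*42*n^3 <= c*f(n) with c = 7/8 < 1. Satisfied.
Case 3: T(n) = Theta(n^3).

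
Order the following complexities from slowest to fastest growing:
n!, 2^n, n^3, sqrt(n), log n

Ordered by growth rate: log n < sqrt(n) < n^3 < 2^n < n!.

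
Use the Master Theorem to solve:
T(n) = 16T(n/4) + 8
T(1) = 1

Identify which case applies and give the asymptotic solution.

a=16, b=4, f(n)=8.
log_4(16) = 2 > 0.
Since f(n) = O(n^0) is polynomially smaller than n^2, Case 1 applies.
T(n) = Theta(n^2).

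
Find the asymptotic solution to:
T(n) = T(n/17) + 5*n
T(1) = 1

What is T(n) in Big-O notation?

Geometric series: 5*n*(1 + 1/17 + 1/17^2 + ...) = O(n). T(n) = O(n).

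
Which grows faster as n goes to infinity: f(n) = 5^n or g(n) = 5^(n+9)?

f(n) = 5^n and g(n) = 5^(n+9) are Theta of each other: 5^(n+9) = 5^9 * 5^n = Theta(5^n).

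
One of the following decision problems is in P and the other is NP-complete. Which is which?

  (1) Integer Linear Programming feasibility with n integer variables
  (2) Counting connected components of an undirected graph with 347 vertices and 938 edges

(1) is NP-complete: ILP feasibility is NP-complete (LP relaxation is in P).
(2) is P: BFS/DFS visits each vertex and edge once: O(V+E).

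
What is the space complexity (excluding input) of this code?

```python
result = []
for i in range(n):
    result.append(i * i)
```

Space complexity: O(n).
Auxiliary storage grows linearly with the input size n in the worst case.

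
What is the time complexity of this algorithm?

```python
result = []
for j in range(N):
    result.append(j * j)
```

Time complexity: O(n).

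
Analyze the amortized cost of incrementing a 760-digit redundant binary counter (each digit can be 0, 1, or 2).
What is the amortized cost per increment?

A redundant counter on 760 digits allows digit values 0, 1, 2. Increment adds 1 to the least significant digit and carries any 2 to a 0 plus +1 on the next digit. With potential Phi = (number of 2-digits), each increment does O(1) actual work plus a chain of carries, each of which decreases Phi by 1. Amortized O(1).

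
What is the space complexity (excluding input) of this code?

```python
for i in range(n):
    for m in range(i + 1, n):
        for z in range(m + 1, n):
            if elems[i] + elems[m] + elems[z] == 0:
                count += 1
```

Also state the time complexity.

Space complexity: O(1).
Only a constant amount of auxiliary storage is used; nothing grows with n.
Time complexity: O(n^3).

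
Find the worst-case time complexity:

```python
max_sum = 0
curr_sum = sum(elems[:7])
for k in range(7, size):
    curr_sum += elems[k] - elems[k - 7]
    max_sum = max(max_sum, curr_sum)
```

Time complexity: O(n).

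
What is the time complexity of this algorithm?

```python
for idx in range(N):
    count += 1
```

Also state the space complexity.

Time complexity: O(n).
Space complexity: O(1).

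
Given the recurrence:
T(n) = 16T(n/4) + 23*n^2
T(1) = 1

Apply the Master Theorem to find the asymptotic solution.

a=16, b=4, f(n)=23*n^2. log_4(16) = 2. Case 2: T(n) = O(n^2 log n).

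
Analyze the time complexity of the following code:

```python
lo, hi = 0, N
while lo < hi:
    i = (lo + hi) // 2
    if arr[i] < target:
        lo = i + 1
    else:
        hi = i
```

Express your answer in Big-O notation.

Time complexity: O(log n).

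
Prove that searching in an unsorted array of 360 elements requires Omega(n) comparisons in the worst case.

An adversary can always place the target in the last position checked. Until all 360 positions are examined, the target might be in any unchecked position. Therefore 360 comparisons are necessary.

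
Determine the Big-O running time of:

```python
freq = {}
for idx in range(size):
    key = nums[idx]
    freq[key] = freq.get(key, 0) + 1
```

Time complexity: O(n).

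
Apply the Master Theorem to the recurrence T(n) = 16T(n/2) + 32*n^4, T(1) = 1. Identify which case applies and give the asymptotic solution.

a=16, b=2, f(n)=32*n^4.
log_2(16) = 4, so n^(log_b(a)) = n^4.
f(n) = Theta(n^4), so Case 2 applies.
T(n) = Theta(n^4 log n).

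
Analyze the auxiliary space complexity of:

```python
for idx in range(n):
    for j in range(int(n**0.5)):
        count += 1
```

Space complexity: O(1).
Only a constant amount of auxiliary storage is used; nothing grows with n.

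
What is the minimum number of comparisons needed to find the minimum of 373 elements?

Finding the minimum requires 372 comparisons, identical reasoning to finding the maximum. Each comparison eliminates one candidate.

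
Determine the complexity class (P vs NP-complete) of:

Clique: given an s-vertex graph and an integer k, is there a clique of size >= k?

This problem is NP-complete: complement of Independent Set / Vertex Cover (with k part of the input).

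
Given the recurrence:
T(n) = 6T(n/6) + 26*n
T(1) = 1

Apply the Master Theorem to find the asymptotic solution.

a=6, b=6, f(n)=26*n. log_6(6) = 1. Case 2: T(n) = O(n log n).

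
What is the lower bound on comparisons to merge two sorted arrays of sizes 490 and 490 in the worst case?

Adversary: with |490 - 490| <= 1 the inputs can be fully interleaved so that every adjacent pair in the merged output comes from different arrays. Then each of the 979 adjacent pairs must be directly compared, or the algorithm cannot determine their relative order. Standard merge meets this bound.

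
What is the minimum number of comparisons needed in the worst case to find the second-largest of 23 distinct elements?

Lower bound: finding the max needs 23-1 comparisons. By the adversary weight-doubling argument, the max must personally win >= ceil(log_2(23)) = 5 comparisons; the 2nd-largest is among those 5 losers, needing 5-1 more comparisons. Total >= 23-1 + 5-1 = 26. A balanced knockout tournament achieves this.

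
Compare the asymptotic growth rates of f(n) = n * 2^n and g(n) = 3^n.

g(n) = 3^n grows faster: 3^n / (n 2^n) = (3/2)^n / n -> infinity since 3/2 > 1.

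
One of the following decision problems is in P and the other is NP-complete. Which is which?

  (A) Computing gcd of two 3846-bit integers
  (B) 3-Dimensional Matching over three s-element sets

(A) is P: the Euclidean algorithm runs in polynomial time in the bit-length.
(B) is NP-complete: one of Karp's 21 NP-complete problems.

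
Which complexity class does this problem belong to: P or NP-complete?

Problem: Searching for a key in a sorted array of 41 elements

This problem is in P: binary search runs in O(log n).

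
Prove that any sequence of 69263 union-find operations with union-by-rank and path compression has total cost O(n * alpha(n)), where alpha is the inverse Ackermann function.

Using Tarjan's analysis with rank-based potential function. Union-by-rank keeps tree height O(log n). Path compression flattens paths during find. For n = 69263 operations, total cost is O(n * alpha(n)), effectively O(n) since alpha grows incredibly slowly.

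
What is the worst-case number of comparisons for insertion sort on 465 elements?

Insertion sort on reverse-sorted input: 1 + 2 + ... + (465-1) = 107880 comparisons.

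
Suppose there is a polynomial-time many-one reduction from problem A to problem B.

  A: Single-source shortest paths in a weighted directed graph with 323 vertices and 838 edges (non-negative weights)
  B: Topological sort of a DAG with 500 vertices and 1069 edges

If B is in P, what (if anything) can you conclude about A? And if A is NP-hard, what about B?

A poly-time reduction A <=_p B means any A-instance can be transformed to a B-instance in poly time.
If B is in P: compose the reduction with B's poly-time algorithm to solve A in poly time, so A is in P.
If A is NP-hard: every NP problem reduces to A, which reduces to B; composing reductions, every NP problem reduces to B, so B is NP-hard.
(Here in fact A is P and B is P.)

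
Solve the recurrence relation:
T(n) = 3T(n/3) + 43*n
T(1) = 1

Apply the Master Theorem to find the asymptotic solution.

a=3, b=3, f(n)=43*n. log_3(3) = 1. Case 2: T(n) = O(n log n).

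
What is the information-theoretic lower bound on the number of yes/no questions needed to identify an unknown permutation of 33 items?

There are 33! = 8683317618811886495518194401280000000 permutations. Each yes/no question gives at most 1 bit, so at least ceil(log_2(8683317618811886495518194401280000000)) = 123 questions are needed.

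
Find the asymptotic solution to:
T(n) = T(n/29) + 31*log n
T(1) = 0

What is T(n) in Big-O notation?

Each of the log_29(n) levels adds O(log n). T(n) = O(log^2 n).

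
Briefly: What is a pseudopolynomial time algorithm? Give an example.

A pseudopolynomial algorithm runs in time polynomial in the numeric value of the input, but exponential in the input length. The dynamic programming solution for Subset Sum runs in O(n*W) where W is the target sum. This is pseudopolynomial because W can be exponential in the number of bits to represent it.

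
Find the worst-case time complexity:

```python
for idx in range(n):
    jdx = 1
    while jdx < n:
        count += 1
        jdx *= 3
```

Time complexity: O(n log n).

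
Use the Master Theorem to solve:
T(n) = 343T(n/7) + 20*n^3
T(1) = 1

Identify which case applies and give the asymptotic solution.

a=343, b=7, f(n)=20*n^3.
log_7(343) = 3, so n^(log_b(a)) = n^3.
f(n) = Theta(n^3), so Case 2 applies.
T(n) = Theta(n^3 log n).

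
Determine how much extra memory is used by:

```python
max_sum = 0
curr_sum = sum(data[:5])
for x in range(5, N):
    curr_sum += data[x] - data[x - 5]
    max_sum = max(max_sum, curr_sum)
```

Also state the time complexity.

Space complexity: O(1).
Only a constant amount of auxiliary storage is used; nothing grows with n.
Time complexity: O(n).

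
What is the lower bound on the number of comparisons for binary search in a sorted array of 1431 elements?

With 1431 possible positions, we need at least ceil(log_2(1431)) = 11 comparisons. Each comparison splits the remaining candidates by at most half.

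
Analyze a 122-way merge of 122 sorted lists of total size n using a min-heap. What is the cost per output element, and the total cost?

Maintain a min-heap of size 122 holding the current head of each list. Each output step does one extract-min (O(log 122)) and one insert of that list's next element (O(log 122)). Each of the n elements passes through the heap exactly once, so the total cost is O(n log 122), i.e. O(log 122) per output element.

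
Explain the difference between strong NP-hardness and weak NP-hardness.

A problem is strongly NP-hard if it remains NP-hard even when all numbers in the input are bounded by a polynomial in the input length. A weakly NP-hard problem admits a pseudopolynomial algorithm. Subset Sum is weakly NP-hard (has O(nW) DP). 3-SAT is strongly NP-hard (no numeric parameters).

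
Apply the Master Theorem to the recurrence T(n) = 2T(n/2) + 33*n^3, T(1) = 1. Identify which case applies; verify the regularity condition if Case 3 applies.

a=2, b=2, f(n)=33*n^3.
log_2(2) = 1 < 3.
f(n) = Omega(n^(1+epsilon)) for some epsilon > 0, so Case 3 is the candidate.
Regularity: a*f(n/b) = 2*33*(n/2)^3 = (2/8)*33*n^3 <= c*f(n) with c = 2/8 < 1. Satisfied.
Case 3: T(n) = Theta(n^3).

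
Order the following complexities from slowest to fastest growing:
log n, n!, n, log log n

Ordered by growth rate: log log n < log n < n < n!.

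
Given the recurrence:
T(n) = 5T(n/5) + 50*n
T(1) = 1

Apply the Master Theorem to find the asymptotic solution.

a=5, b=5, f(n)=50*n. log_5(5) = 1. Case 2: T(n) = O(n log n).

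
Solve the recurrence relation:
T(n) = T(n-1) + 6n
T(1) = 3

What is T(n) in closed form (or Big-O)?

Unrolling: T(n) = 3 + 6*(2 + 3 + ... + n) = 3 + 6*(n(n+1)/2 - 1) = O(n^2).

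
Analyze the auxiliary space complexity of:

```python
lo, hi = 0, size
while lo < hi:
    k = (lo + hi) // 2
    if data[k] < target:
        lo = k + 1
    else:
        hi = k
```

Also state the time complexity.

Space complexity: O(1).
Only a constant amount of auxiliary storage is used; nothing grows with n.
Time complexity: O(log n).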